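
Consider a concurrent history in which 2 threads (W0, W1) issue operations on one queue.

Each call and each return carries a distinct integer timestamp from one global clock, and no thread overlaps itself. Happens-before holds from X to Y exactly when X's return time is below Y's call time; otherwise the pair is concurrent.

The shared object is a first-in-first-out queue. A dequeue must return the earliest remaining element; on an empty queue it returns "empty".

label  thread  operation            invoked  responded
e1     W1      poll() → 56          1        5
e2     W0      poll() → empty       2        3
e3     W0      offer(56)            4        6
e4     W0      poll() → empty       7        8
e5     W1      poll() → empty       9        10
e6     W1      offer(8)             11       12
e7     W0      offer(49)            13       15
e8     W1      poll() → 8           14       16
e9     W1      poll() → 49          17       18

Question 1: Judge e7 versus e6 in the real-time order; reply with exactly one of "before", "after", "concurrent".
e7 spans [13,15], e6 spans [11,12]
resp(e6)=12 < inv(e7)=13

after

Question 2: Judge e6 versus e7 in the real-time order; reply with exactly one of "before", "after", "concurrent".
e6 spans [11,12], e7 spans [13,15]
resp(e6)=12 < inv(e7)=13

before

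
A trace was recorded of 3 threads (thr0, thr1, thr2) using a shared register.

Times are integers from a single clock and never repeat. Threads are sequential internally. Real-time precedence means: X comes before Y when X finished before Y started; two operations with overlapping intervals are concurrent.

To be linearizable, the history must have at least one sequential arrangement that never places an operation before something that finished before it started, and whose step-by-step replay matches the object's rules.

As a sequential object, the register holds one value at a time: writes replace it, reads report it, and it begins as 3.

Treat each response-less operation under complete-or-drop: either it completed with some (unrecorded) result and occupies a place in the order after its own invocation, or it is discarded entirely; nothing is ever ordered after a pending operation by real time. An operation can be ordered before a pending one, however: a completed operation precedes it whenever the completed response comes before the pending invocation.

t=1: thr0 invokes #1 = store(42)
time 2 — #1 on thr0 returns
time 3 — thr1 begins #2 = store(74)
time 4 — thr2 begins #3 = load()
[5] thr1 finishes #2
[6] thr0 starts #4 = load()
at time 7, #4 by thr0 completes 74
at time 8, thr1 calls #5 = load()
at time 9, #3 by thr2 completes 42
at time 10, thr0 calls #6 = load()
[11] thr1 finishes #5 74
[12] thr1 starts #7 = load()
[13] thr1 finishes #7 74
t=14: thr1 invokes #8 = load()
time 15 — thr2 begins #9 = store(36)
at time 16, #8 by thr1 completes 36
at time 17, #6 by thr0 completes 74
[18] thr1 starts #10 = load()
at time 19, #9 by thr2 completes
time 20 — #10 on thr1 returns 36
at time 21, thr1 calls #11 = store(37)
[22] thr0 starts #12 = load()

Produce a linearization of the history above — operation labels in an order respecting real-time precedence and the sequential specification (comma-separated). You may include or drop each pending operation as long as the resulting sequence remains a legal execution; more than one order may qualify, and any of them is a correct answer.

1. #1 store(42), leaving value 42
2. #3 load() → 42, leaving value 42
3. #2 store(74), leaving value 74
4. #4 load() → 74, leaving value 74
5. #5 load() → 74, leaving value 74
6. #6 load() → 74, leaving value 74
7. #7 load() → 74, leaving value 74
8. #9 store(36), leaving value 36
9. #8 load() → 36, leaving value 36
10. #10 load() → 36, leaving value 36

#1, #3, #2, #4, #5, #6, #7, #9, #8, #10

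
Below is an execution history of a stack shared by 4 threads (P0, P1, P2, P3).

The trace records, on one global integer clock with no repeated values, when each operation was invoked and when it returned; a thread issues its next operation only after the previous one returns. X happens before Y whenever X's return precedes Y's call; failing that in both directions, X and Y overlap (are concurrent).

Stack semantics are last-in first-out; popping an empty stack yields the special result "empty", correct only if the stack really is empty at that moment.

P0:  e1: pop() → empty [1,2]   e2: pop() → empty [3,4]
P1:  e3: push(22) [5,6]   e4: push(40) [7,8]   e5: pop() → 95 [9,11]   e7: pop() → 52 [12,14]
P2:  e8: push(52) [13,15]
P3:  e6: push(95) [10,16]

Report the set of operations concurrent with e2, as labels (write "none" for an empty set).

concurrent with e2 ([3,4]): every op whose interval crosses 3..4
e1 [1,2]: before
e3 [5,6]: after
e4 [7,8]: after
e5 [9,11]: after
e6 [10,16]: after
e7 [12,14]: after
e8 [13,15]: after

none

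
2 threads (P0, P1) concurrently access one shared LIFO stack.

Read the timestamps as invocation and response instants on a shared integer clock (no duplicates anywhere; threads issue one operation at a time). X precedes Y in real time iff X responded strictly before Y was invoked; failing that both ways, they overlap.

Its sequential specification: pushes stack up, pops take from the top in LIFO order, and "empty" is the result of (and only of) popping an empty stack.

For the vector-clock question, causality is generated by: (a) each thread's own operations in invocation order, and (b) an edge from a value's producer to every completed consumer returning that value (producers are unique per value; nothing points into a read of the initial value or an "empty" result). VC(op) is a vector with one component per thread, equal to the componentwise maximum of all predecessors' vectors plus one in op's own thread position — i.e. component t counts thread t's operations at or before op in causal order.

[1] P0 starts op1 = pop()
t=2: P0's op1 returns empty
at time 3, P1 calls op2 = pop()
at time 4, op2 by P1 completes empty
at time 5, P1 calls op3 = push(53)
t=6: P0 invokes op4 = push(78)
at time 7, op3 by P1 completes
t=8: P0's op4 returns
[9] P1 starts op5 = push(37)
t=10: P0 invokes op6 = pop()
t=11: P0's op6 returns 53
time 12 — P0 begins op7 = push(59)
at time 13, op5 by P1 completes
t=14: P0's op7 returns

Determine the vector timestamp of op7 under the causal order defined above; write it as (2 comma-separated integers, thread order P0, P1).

(4, 2)

op2, invoked 3, has no incoming edges; only P1's bump applies → (0, 1)
op1, invoked 1, has no incoming edges; only P0's bump applies → (1, 0)
op3, invoked 5, takes VC(op2)=(0, 1) under max, adds 1 for P1 → (0, 2)
op4, invoked 6, takes VC(op1)=(1, 0) under max, adds 1 for P0 → (2, 0)
op5, invoked 9, takes VC(op3)=(0, 2) under max, adds 1 for P1 → (0, 3)
op6, invoked 10, takes VC(op3)=(0, 2), VC(op4)=(2, 0) under max, adds 1 for P0 → (3, 2)
op7, invoked 12, takes VC(op6)=(3, 2) under max, adds 1 for P0 → (4, 2)
target: VC(op7) = (4, 2)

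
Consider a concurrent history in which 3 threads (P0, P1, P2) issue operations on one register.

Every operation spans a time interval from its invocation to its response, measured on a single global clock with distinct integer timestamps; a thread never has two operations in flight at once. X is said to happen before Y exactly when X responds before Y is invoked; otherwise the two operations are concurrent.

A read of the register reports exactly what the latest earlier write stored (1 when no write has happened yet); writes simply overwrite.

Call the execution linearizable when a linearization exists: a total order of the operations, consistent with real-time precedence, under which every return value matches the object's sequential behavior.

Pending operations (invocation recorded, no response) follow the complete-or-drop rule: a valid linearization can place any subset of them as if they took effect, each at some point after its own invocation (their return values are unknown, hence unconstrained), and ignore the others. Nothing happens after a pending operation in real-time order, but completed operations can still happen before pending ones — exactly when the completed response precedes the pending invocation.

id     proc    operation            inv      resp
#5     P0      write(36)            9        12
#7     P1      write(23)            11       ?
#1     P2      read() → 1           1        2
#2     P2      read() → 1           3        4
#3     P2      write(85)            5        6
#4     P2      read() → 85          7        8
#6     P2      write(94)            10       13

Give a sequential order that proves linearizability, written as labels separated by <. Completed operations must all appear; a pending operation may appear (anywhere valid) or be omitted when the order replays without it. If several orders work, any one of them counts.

#1 < #2 < #3 < #4 < #5 < #6

step 1: #1 read() → 1 — value 1
step 2: #2 read() → 1 — value 1
step 3: #3 write(85) — value 85
step 4: #4 read() → 85 — value 85
step 5: #5 write(36) — value 36
step 6: #6 write(94) — value 94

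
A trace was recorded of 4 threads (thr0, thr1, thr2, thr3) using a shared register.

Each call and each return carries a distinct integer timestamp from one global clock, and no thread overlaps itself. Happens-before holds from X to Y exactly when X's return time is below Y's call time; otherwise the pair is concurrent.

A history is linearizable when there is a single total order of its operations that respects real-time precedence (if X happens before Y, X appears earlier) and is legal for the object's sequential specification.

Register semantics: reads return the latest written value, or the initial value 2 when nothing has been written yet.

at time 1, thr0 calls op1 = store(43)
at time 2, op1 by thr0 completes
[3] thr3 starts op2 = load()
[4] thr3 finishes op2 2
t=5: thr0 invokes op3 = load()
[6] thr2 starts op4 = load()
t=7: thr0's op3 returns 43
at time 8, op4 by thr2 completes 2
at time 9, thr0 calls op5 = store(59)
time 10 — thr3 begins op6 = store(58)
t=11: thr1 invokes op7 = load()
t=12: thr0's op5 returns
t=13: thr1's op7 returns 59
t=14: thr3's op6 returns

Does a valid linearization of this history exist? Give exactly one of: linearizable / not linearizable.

through event 3 a valid linearization exists; event 4 (op2 responding at time 4) ends that
a single order respects real time; the 2 completed register operations fail replay along it
take op1, op2: step 2 already fails, because op2 load() → 2 cannot occur there

not linearizable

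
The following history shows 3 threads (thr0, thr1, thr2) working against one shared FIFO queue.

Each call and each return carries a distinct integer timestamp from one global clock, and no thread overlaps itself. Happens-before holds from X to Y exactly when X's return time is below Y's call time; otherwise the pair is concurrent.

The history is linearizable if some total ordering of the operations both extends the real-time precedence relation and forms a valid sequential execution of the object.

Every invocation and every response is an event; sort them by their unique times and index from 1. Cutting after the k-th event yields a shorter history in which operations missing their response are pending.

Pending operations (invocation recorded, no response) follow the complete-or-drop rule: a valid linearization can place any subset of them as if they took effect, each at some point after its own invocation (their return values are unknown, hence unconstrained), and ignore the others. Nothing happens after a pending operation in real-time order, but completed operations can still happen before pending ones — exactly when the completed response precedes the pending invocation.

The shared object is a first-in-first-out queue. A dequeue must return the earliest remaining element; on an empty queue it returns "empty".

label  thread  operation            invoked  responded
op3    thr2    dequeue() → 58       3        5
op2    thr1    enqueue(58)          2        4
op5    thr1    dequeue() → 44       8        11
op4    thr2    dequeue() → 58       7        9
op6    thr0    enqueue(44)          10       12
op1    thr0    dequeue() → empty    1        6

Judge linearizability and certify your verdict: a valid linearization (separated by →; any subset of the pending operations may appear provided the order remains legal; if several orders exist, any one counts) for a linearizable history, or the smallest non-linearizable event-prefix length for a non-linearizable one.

events 1..8 are fine; event 9 — the response of op4 at time 9 — makes the prefix non-linearizable
no legal order exists: 6 real-time-consistent candidates over 4 completed FIFO queue operations, all rejected
completion choices over the 1 pending operation (op5) were checked; none helps
sample order op1, op2, op3, op4 (pending dropped) stalls at step 4 — op4 dequeue() → 58 has no legal effect
sample order op1, op3, op2, op4 (pending dropped) stalls at step 2 — op3 dequeue() → 58 has no legal effect

not linearizable — minimal violating prefix: 9 events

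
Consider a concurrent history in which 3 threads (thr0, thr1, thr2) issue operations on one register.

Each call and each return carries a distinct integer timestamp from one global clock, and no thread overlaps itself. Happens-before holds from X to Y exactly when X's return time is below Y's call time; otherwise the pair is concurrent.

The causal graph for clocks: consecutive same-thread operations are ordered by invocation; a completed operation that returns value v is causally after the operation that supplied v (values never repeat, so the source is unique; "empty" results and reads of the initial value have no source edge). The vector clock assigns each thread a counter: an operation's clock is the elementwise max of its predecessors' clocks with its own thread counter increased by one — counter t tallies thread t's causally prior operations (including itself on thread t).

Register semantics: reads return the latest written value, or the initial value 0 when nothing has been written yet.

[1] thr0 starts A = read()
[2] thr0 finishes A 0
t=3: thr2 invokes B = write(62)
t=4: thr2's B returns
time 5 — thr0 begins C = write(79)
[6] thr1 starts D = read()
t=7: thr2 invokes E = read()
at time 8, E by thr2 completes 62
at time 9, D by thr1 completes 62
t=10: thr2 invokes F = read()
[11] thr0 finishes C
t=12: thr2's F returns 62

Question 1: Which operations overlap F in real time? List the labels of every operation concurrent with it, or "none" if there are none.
F spans [10,12]: anything still running between times 10 and 12 counts as concurrent
A [1,2]: before
B [3,4]: before
C [5,11]: concurrent
D [6,9]: before
E [7,8]: before

C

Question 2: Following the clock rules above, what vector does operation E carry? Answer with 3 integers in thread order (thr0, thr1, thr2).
root op B, invoked 3: fresh clock plus thr2's own tick → (0, 0, 1)
root op A, invoked 1: fresh clock plus thr0's own tick → (1, 0, 0)
merge at E (invoked 7): VC(B)=(0, 0, 1), own-thread bump on thr2 → (0, 0, 2)
merge at D (invoked 6): VC(B)=(0, 0, 1), own-thread bump on thr1 → (0, 1, 1)
merge at C (invoked 5): VC(A)=(1, 0, 0), own-thread bump on thr0 → (2, 0, 0)
merge at F (invoked 10): VC(B)=(0, 0, 1), VC(E)=(0, 0, 2), own-thread bump on thr2 → (0, 0, 3)
target: VC(E) = (0, 0, 2)

(0, 0, 2)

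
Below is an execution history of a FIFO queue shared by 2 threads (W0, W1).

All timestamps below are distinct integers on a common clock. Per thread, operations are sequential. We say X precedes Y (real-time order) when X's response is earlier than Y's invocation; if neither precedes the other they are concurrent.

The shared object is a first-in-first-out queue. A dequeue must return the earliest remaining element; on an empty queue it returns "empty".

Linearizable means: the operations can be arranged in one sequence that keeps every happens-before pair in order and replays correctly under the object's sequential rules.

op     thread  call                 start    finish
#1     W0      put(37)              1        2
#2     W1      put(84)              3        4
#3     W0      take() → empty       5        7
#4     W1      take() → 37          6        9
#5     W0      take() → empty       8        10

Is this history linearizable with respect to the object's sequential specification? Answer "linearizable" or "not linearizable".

not linearizable

events 1..6 are fine; event 7 — the response of #3 at time 7 — makes the prefix non-linearizable
exactly one order of the 3 completed ops respects real time; the FIFO queue replay fails
no completion choice of the 1 pending operation (#4) rescues it — every subset was tried
for example #1, #2, #3 (pending dropped) fails at step 3: #3 take() → empty is not legal there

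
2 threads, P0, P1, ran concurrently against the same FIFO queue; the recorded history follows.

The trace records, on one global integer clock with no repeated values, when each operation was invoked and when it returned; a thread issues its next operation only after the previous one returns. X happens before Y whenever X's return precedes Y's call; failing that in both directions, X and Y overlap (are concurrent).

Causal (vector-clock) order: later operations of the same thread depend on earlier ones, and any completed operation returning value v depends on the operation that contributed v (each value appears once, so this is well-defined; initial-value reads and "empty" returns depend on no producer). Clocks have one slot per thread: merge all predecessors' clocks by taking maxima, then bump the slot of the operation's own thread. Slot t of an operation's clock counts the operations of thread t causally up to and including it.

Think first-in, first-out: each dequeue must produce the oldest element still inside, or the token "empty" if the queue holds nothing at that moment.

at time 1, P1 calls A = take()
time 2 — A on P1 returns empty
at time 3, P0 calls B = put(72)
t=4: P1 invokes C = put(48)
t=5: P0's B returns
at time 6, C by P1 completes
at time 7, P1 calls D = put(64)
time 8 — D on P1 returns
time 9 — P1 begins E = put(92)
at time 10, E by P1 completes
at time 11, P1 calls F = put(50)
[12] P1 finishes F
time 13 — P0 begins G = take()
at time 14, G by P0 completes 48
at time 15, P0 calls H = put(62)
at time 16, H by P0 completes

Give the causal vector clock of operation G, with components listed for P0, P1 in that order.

(2, 2)

A, invoked 1, has no incoming edges; only P1's bump applies → (0, 1)
B, invoked 3, has no incoming edges; only P0's bump applies → (1, 0)
C (invocation 4): componentwise max over VC(A)=(0, 1), +1 at P1, giving (0, 2)
D (invocation 7): componentwise max over VC(C)=(0, 2), +1 at P1, giving (0, 3)
E (invocation 9): componentwise max over VC(D)=(0, 3), +1 at P1, giving (0, 4)
G (invocation 13): componentwise max over VC(B)=(1, 0), VC(C)=(0, 2), +1 at P0, giving (2, 2)
F (invocation 11): componentwise max over VC(E)=(0, 4), +1 at P1, giving (0, 5)
H (invocation 15): componentwise max over VC(G)=(2, 2), +1 at P0, giving (3, 2)
target: VC(G) = (2, 2)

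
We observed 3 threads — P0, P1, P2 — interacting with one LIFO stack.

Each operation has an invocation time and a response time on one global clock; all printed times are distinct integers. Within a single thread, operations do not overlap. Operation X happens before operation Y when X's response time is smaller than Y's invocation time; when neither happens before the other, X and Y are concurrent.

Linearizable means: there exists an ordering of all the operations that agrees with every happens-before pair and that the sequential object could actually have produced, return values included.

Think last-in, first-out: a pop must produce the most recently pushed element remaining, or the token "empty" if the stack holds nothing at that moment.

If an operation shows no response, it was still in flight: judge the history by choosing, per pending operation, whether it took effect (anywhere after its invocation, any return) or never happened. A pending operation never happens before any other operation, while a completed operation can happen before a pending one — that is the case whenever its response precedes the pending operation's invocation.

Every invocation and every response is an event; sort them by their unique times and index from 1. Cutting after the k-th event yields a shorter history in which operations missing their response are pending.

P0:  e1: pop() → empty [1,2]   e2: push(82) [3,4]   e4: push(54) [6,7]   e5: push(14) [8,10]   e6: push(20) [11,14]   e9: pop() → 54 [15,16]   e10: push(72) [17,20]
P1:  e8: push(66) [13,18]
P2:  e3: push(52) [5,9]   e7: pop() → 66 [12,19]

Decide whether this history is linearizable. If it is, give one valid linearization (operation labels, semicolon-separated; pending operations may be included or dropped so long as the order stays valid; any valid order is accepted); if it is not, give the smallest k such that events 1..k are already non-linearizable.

not linearizable — minimal violating prefix: 16 events

through event 15 a valid linearization exists; event 16 (e9 responding at time 16) ends that
every one of the 3 real-time-consistent orders over 7 completed LIFO stack ops fails the sequential spec
completion choices over the 2 pending operations (e7, e8) were checked; none helps
one such order, e1, e2, e3, e4, e5, e6, e9 (pending dropped), breaks at step 7 where e9 pop() → 54 is illegal
one such order, e1, e2, e4, e3, e5, e6, e9 (pending dropped), breaks at step 7 where e9 pop() → 54 is illegal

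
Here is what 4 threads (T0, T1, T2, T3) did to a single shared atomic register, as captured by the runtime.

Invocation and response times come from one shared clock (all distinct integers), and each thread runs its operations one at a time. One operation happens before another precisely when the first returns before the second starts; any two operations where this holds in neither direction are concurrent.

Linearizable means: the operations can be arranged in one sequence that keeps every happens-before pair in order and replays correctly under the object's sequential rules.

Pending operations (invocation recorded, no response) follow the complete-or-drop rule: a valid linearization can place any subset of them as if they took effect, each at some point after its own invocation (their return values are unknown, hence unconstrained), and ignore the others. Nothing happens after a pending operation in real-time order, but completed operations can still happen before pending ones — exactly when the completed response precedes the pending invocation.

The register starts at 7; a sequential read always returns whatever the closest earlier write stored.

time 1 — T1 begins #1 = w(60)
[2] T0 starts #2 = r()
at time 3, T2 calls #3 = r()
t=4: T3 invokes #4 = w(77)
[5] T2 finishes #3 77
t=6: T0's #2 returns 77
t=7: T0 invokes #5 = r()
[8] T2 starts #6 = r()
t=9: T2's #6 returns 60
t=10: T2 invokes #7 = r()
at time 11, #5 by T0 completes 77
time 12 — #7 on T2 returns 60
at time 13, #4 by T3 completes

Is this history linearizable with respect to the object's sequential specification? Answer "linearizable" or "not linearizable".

a witness: #4, #2, #3, #5, #1, #6, #7
after step 1 (#4 w(77)): value 77
after step 2 (#2 r() → 77): value 77
after step 3 (#3 r() → 77): value 77
after step 4 (#5 r() → 77): value 77
after step 5 (#1 w(60) (pending, included)): value 60
after step 6 (#6 r() → 60): value 60
after step 7 (#7 r() → 60): value 60

linearizable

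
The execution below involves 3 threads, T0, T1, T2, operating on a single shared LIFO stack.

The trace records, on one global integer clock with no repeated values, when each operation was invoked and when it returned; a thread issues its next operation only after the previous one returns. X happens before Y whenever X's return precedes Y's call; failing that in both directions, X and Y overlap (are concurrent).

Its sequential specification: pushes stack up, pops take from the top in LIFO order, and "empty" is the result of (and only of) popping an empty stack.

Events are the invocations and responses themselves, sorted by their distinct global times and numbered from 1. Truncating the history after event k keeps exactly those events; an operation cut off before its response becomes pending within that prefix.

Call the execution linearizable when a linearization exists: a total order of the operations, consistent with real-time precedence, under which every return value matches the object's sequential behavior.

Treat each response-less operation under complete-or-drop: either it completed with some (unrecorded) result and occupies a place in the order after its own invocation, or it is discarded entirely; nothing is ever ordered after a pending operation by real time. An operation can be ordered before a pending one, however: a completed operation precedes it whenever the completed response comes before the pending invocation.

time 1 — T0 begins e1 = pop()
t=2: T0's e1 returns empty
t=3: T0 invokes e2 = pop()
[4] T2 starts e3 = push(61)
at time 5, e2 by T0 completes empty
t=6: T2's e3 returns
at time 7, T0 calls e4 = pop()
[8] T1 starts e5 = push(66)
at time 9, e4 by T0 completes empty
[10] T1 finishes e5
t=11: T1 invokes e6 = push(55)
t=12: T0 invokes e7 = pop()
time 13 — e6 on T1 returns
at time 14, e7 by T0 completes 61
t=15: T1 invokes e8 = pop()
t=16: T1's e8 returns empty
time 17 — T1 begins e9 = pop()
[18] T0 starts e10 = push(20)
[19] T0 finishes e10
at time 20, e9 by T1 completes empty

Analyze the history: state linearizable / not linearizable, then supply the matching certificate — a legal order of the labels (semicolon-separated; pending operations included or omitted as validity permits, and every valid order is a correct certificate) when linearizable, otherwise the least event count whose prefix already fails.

not linearizable — minimal violating prefix: 9 events

prefix check: 1..8 passes, 1..9 fails once e4's time-9 response joins
checked exhaustively: 2 real-time-consistent orders of 4 completed operations, zero legal LIFO stack replays
completion choices over the 1 pending operation (e5) were checked; none helps
for example e1, e2, e3, e4 (pending dropped) fails at step 4: e4 pop() → empty is not legal there
for example e1, e3, e2, e4 (pending dropped) fails at step 3: e2 pop() → empty is not legal there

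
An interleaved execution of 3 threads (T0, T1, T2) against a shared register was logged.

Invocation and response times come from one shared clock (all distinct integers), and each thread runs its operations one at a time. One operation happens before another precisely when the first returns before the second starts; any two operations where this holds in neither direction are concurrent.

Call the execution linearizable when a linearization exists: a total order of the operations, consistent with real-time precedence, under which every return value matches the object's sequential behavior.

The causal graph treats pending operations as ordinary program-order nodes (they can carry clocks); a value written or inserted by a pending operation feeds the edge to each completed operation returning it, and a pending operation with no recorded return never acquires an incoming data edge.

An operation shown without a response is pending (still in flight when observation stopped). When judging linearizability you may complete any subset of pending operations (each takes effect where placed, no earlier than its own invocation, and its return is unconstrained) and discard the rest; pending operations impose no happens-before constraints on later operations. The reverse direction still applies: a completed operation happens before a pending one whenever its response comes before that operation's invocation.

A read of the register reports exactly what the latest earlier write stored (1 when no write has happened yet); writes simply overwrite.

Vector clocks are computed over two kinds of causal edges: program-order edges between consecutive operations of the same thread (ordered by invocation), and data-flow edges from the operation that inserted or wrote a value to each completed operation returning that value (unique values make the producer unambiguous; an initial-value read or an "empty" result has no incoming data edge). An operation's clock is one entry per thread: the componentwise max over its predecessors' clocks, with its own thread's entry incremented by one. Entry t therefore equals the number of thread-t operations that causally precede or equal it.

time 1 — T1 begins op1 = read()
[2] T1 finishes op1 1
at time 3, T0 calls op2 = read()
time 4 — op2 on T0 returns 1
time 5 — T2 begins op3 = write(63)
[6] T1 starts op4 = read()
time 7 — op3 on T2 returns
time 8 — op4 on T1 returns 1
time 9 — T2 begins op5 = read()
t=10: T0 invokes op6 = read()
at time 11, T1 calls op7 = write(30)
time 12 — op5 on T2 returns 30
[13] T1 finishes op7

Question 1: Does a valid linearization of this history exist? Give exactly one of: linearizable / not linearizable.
linearizable

witness order: op1, op2, op4, op3, op6, op7, op5
1. op1 read() → 1, leaving value 1
2. op2 read() → 1, leaving value 1
3. op4 read() → 1, leaving value 1
4. op3 write(63), leaving value 63
5. op6 read() (pending, included), leaving value 63
6. op7 write(30), leaving value 30
7. op5 read() → 30, leaving value 30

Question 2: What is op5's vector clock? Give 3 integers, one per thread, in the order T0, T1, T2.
Answer: (0, 3, 2)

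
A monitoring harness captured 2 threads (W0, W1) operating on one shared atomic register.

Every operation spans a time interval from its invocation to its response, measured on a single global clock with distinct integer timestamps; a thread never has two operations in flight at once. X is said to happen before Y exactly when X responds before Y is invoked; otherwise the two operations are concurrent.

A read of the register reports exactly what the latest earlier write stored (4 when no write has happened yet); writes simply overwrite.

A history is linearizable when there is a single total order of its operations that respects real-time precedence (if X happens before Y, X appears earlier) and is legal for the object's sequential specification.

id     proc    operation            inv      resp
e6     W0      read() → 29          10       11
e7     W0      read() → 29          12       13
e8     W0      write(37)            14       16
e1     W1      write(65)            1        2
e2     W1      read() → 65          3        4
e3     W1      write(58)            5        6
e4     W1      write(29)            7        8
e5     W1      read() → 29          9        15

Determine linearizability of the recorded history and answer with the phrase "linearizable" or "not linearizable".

witness order: e1, e2, e3, e4, e5, e6, e7, e8
after step 1 (e1 write(65)): value 65
after step 2 (e2 read() → 65): value 65
after step 3 (e3 write(58)): value 58
after step 4 (e4 write(29)): value 29
after step 5 (e5 read() → 29): value 29
after step 6 (e6 read() → 29): value 29
after step 7 (e7 read() → 29): value 29
after step 8 (e8 write(37)): value 37

linearizable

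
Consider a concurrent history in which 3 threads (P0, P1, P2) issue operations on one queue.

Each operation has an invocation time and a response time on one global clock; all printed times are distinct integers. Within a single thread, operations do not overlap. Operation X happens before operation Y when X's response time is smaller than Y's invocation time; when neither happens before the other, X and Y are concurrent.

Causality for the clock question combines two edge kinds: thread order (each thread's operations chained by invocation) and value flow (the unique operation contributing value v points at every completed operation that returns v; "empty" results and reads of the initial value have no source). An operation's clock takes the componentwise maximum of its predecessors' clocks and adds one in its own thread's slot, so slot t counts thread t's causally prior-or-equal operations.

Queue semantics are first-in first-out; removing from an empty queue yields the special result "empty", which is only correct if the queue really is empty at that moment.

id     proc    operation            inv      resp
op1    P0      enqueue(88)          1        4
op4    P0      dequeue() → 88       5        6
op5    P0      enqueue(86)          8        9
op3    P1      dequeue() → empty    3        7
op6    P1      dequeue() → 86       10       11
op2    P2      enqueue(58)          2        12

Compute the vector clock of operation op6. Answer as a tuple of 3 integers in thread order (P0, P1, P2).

invoked at 2, op2 has no predecessors; its own P2 bump gives (0, 0, 1)
invoked at 3, op3 has no predecessors; its own P1 bump gives (0, 1, 0)
invoked at 1, op1 has no predecessors; its own P0 bump gives (1, 0, 0)
from VC(op1)=(1, 0, 0), op4 (invoked 5) maxes components and bumps P0 → (2, 0, 0)
from VC(op4)=(2, 0, 0), op5 (invoked 8) maxes components and bumps P0 → (3, 0, 0)
from VC(op3)=(0, 1, 0), VC(op5)=(3, 0, 0), op6 (invoked 10) maxes components and bumps P1 → (3, 2, 0)
target: VC(op6) = (3, 2, 0)

(3, 2, 0)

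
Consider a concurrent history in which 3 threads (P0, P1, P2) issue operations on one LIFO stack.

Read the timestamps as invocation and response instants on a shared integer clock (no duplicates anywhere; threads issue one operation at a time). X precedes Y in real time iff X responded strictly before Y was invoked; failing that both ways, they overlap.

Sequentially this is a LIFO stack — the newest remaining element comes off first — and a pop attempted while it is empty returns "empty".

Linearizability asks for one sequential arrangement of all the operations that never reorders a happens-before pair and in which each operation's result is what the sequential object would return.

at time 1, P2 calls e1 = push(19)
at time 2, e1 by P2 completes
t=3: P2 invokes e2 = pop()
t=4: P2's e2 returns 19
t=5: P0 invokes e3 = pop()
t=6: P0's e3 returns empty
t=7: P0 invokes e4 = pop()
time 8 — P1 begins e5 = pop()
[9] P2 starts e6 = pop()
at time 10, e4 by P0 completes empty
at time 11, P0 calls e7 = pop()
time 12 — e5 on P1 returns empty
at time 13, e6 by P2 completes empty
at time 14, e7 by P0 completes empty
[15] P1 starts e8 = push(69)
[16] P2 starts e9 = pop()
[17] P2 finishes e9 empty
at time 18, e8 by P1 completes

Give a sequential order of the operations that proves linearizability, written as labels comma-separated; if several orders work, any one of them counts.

1. e1 push(19), leaving stack <19>
2. e2 pop() → 19, leaving stack <>
3. e3 pop() → empty, leaving stack <>
4. e4 pop() → empty, leaving stack <>
5. e5 pop() → empty, leaving stack <>
6. e6 pop() → empty, leaving stack <>
7. e7 pop() → empty, leaving stack <>
8. e9 pop() → empty, leaving stack <>
9. e8 push(69), leaving stack <69>

e1, e2, e3, e4, e5, e6, e7, e9, e8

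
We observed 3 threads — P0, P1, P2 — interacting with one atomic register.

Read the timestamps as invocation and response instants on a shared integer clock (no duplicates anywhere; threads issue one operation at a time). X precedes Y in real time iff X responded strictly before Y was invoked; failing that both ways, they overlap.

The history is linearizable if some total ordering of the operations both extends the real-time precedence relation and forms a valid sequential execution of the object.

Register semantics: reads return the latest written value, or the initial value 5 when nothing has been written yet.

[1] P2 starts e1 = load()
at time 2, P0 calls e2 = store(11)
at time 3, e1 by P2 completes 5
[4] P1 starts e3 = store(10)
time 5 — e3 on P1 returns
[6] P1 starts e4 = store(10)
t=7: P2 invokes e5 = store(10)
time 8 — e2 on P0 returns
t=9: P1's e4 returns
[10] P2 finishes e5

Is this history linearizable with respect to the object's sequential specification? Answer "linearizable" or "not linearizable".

linearizable

witness order: e1, e2, e3, e4, e5
step 1: e1 load() → 5 — value 5
step 2: e2 store(11) — value 11
step 3: e3 store(10) — value 10
step 4: e4 store(10) — value 10
step 5: e5 store(10) — value 10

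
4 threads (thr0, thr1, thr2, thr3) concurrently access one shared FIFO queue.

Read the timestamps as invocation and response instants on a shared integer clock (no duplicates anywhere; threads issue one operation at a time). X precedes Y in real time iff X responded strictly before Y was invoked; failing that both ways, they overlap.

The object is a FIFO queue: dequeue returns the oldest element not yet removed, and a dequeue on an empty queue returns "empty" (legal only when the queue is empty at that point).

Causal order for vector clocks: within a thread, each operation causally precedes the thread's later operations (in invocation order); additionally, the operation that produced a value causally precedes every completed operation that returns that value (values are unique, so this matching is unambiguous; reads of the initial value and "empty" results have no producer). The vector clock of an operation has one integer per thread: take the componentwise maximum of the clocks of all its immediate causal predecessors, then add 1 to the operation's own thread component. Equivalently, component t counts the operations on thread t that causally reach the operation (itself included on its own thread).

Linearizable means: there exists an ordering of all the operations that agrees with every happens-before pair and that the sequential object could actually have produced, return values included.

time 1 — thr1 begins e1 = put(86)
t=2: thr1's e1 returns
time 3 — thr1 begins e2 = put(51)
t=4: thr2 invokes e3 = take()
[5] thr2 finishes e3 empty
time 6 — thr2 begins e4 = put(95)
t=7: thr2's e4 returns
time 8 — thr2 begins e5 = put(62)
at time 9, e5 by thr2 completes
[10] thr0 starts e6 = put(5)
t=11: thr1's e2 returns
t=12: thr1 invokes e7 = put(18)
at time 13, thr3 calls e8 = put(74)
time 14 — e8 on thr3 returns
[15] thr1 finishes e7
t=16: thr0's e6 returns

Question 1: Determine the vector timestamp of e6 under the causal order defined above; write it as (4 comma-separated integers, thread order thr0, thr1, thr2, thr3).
e8, invoked 13, has no incoming edges; only thr3's bump applies → (0, 0, 0, 1)
e3, invoked 4, has no incoming edges; only thr2's bump applies → (0, 0, 1, 0)
e1, invoked 1, has no incoming edges; only thr1's bump applies → (0, 1, 0, 0)
e6, invoked 10, has no incoming edges; only thr0's bump applies → (1, 0, 0, 0)
e4, invoked 6, takes VC(e3)=(0, 0, 1, 0) under max, adds 1 for thr2 → (0, 0, 2, 0)
e2, invoked 3, takes VC(e1)=(0, 1, 0, 0) under max, adds 1 for thr1 → (0, 2, 0, 0)
e5, invoked 8, takes VC(e4)=(0, 0, 2, 0) under max, adds 1 for thr2 → (0, 0, 3, 0)
e7, invoked 12, takes VC(e2)=(0, 2, 0, 0) under max, adds 1 for thr1 → (0, 3, 0, 0)
target: VC(e6) = (1, 0, 0, 0)

(1, 0, 0, 0)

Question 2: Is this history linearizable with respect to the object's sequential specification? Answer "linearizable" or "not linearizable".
events 1..4 are fine; event 5 — the response of e3 at time 5 — makes the prefix non-linearizable
one real-time candidate order over the 2 completed operations — the FIFO queue replay rejects it
including or dropping the 1 pending operation (e2) in any combination fails
one such order, e1, e3 (pending dropped), breaks at step 2 where e3 take() → empty is illegal

not linearizable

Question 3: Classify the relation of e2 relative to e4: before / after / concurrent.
e2 spans [3,11], e4 spans [6,7]
the intervals overlap in both directions

concurrent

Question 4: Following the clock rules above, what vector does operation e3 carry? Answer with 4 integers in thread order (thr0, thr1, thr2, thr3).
root op e8, invoked 13: fresh clock plus thr3's own tick → (0, 0, 0, 1)
root op e3, invoked 4: fresh clock plus thr2's own tick → (0, 0, 1, 0)
root op e1, invoked 1: fresh clock plus thr1's own tick → (0, 1, 0, 0)
root op e6, invoked 10: fresh clock plus thr0's own tick → (1, 0, 0, 0)
from VC(e3)=(0, 0, 1, 0), e4 (invoked 6) maxes components and bumps thr2 → (0, 0, 2, 0)
from VC(e1)=(0, 1, 0, 0), e2 (invoked 3) maxes components and bumps thr1 → (0, 2, 0, 0)
from VC(e4)=(0, 0, 2, 0), e5 (invoked 8) maxes components and bumps thr2 → (0, 0, 3, 0)
from VC(e2)=(0, 2, 0, 0), e7 (invoked 12) maxes components and bumps thr1 → (0, 3, 0, 0)
target: VC(e3) = (0, 0, 1, 0)

(0, 0, 1, 0)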